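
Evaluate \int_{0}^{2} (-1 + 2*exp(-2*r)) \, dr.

An antiderivative is F(r) = -r - exp(-2*r).
Then F(2) - F(0) = (-2 - exp(-4)) - (-1) = -1 - exp(-4).

-1 - exp(-4)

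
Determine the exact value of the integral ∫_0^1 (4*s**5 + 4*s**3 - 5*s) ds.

-5/6

By the power rule, an antiderivative is F(s) = 2*s**6/3 + s**4 - 5*s**2/2.
Then F(1) - F(0) = (-5/6) - (0) = -5/6.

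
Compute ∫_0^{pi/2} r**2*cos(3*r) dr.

2/27 - pi**2/12

Integrate by parts twice (u = r^2, dv = cos(3*r) dr).
An antiderivative is F(r) = r**2*sin(3*r)/3 + 2*r*cos(3*r)/9 - 2*sin(3*r)/27.
Then F(pi/2) - F(0) = (2/27 - pi**2/12) - (0) = 2/27 - pi**2/12.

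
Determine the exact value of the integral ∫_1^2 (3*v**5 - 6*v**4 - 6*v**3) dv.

By the power rule, an antiderivative is F(v) = v**6/2 - 6*v**5/5 - 3*v**4/2.
Then F(2) - F(1) = (-152/5) - (-11/5) = -141/5.

-141/5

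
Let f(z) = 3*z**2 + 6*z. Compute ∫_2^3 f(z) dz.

By the power rule, an antiderivative is F(z) = z**3 + 3*z**2.
Then F(3) - F(2) = (54) - (20) = 34.

34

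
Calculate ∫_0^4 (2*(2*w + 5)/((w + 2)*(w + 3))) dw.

log(49)

Factor the denominator: w**2 + 5*w + 6 = (w + 3)(w + 2).
Partial fractions: 2*(2*w + 5)/((w + 2)*(w + 3)) = 2/(w + 3) + 2/(w + 2).
An antiderivative is F(w) = 2*log(w + 2) + 2*log(w + 3).
Then F(4) - F(0) = (2*log(2) + 2*log(3) + 2*log(7)) - (log(36)) = log(49).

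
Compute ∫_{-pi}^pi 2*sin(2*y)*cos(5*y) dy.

Use the identity sin(2*y)cos(5*y) = [sin(7*y) + sin(-3*y)]/2.
An antiderivative is F(y) = cos(3*y)/3 - cos(7*y)/7.
Then F(pi) - F(-pi) = (-4/21) - (-4/21) = 0.

0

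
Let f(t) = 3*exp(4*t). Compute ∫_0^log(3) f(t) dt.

60

Let u = exp(t), so du = exp(t) dt. When t = 0, u = 1; when t = log(3), u = 3.
The integral becomes 3·∫ u**3 du from 1 to 3, with antiderivative 3*u**4/4.
Back in t: F(t) = 3*exp(4*t)/4.
Then F(log(3)) - F(0) = (243/4) - (3/4) = 60.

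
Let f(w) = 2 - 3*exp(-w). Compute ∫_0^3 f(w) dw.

3*exp(-3) + 3

An antiderivative is F(w) = 2*w + 3*exp(-w).
Then F(3) - F(0) = (3*exp(-3) + 6) - (3) = 3*exp(-3) + 3.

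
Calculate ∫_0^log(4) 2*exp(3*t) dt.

42

Let u = exp(t), so du = exp(t) dt. When t = 0, u = 1; when t = log(4), u = 4.
The integral becomes 2·∫ u**2 du from 1 to 4, with antiderivative 2*u**3/3.
Back in t: F(t) = 2*exp(3*t)/3.
Then F(log(4)) - F(0) = (128/3) - (2/3) = 42.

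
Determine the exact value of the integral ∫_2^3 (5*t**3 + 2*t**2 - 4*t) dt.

1007/12

By the power rule, an antiderivative is F(t) = 5*t**4/4 + 2*t**3/3 - 2*t**2.
Then F(3) - F(2) = (405/4) - (52/3) = 1007/12.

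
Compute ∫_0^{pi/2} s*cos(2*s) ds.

-1/2

Integrate by parts once (u = s, dv = cos(2*s) ds).
An antiderivative is F(s) = s*sin(2*s)/2 + cos(2*s)/4.
Then F(pi/2) - F(0) = (-1/4) - (1/4) = -1/2.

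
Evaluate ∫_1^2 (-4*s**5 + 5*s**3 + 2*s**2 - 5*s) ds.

By the power rule, an antiderivative is F(s) = -2*s**6/3 + 5*s**4/4 + 2*s**3/3 - 5*s**2/2.
Then F(2) - F(1) = (-82/3) - (-5/4) = -313/12.

-313/12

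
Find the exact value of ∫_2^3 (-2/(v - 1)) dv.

-log(4)

An antiderivative is F(v) = -2*log(v - 1).
Then F(3) - F(2) = (-log(4)) - (0) = -log(4).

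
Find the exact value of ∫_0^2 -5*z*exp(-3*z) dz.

-5/9 + 35*exp(-6)/9

Integrate by parts once (u = z, dv = -5*exp(-3*z) dz).
An antiderivative is F(z) = (15*z + 5)*exp(-3*z)/9.
Then F(2) - F(0) = (35*exp(-6)/9) - (5/9) = -5/9 + 35*exp(-6)/9.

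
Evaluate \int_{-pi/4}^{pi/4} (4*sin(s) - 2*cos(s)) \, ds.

An antiderivative is F(s) = -2*sin(s) - 4*cos(s).
Then F(pi/4) - F(-pi/4) = (-3*sqrt(2)) - (-sqrt(2)) = -2*sqrt(2).

-2*sqrt(2)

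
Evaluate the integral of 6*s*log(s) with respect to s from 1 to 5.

Integrate by parts once (u = ln s, dv = 6*s ds).
An antiderivative is F(s) = 3*s**2*(2*log(s) - 1)/2.
Then F(5) - F(1) = (-75/2 + 75*log(5)) - (-3/2) = -36 + 75*log(5).

-36 + 75*log(5)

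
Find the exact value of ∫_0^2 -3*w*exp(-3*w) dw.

(7 - exp(6))*exp(-6)/3

Integrate by parts once (u = w, dv = -3*exp(-3*w) dw).
An antiderivative is F(w) = (3*w + 1)*exp(-3*w)/3.
Then F(2) - F(0) = (7*exp(-6)/3) - (1/3) = (7 - exp(6))*exp(-6)/3.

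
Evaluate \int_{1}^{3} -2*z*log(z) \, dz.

Integrate by parts once (u = ln z, dv = -2*z dz).
An antiderivative is F(z) = -z**2*(2*log(z) - 1)/2.
Then F(3) - F(1) = (9/2 - 9*log(3)) - (1/2) = 4 - 9*log(3).

4 - 9*log(3)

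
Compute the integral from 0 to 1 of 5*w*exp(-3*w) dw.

Integrate by parts once (u = w, dv = 5*exp(-3*w) dw).
An antiderivative is F(w) = (-15*w - 5)*exp(-3*w)/9.
Then F(1) - F(0) = (-20*exp(-3)/9) - (-5/9) = 5/9 - 20*exp(-3)/9.

5/9 - 20*exp(-3)/9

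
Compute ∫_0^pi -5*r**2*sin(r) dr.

20 - 5*pi**2

Integrate by parts twice (u = r^2, dv = -5*sin(r) dr).
An antiderivative is F(r) = 5*r**2*cos(r) - 10*r*sin(r) - 10*cos(r).
Then F(pi) - F(0) = (10 - 5*pi**2) - (-10) = 20 - 5*pi**2.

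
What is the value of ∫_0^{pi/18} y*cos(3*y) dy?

Integrate by parts once (u = y, dv = cos(3*y) dy).
An antiderivative is F(y) = y*sin(3*y)/3 + cos(3*y)/9.
Then F(pi/18) - F(0) = (pi/108 + sqrt(3)/18) - (1/9) = -1/9 + pi/108 + sqrt(3)/18.

-1/9 + pi/108 + sqrt(3)/18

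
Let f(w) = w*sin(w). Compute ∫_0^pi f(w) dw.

pi

Integrate by parts once (u = w, dv = sin(w) dw).
An antiderivative is F(w) = -w*cos(w) + sin(w).
Then F(pi) - F(0) = (pi) - (0) = pi.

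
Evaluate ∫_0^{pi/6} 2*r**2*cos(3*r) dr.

-4/27 + pi**2/54

Integrate by parts twice (u = r^2, dv = 2*cos(3*r) dr).
An antiderivative is F(r) = 2*r**2*sin(3*r)/3 + 4*r*cos(3*r)/9 - 4*sin(3*r)/27.
Then F(pi/6) - F(0) = (-4/27 + pi**2/54) - (0) = -4/27 + pi**2/54.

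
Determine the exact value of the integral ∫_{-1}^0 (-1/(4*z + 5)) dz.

-log(5)/4

An antiderivative is F(z) = -log(4*z + 5)/4.
Then F(0) - F(-1) = (-log(5)/4) - (0) = -log(5)/4.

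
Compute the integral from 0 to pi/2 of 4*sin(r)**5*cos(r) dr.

2/3

Let u = sin(r), so du = cos(r) dr. When r = 0, u = 0; when r = pi/2, u = 1.
The integral becomes 4·∫ u**5 du from 0 to 1, with antiderivative 2*u**6/3.
Back in r: F(r) = 2*sin(r)**6/3.
Then F(pi/2) - F(0) = (2/3) - (0) = 2/3.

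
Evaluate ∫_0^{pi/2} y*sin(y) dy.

Integrate by parts once (u = y, dv = sin(y) dy).
An antiderivative is F(y) = -y*cos(y) + sin(y).
Then F(pi/2) - F(0) = (1) - (0) = 1.

1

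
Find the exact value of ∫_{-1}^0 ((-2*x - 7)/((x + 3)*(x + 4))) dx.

-log(2)

Factor the denominator: x**2 + 7*x + 12 = (x + 4)(x + 3).
Partial fractions: (-2*x - 7)/((x + 3)*(x + 4)) = -1/(x + 4) - 1/(x + 3).
An antiderivative is F(x) = -log(x + 3) - log(x + 4).
Then F(0) - F(-1) = (-log(12)) - (-log(6)) = -log(2).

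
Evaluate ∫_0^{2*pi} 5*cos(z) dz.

An antiderivative is F(z) = 5*sin(z).
Then F(2*pi) - F(0) = (0) - (0) = 0.

0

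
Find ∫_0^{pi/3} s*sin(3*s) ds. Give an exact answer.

Integrate by parts once (u = s, dv = sin(3*s) ds).
An antiderivative is F(s) = -s*cos(3*s)/3 + sin(3*s)/9.
Then F(pi/3) - F(0) = (pi/9) - (0) = pi/9.

pi/9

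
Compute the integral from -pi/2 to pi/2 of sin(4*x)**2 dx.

Use the identity sin^2(4*x) = (1 - cos(8*x))/2.
An antiderivative is F(x) = x/2 - sin(8*x)/16.
Then F(pi/2) - F(-pi/2) = (pi/4) - (-pi/4) = pi/2.

pi/2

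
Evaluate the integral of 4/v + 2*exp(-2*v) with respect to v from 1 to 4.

An antiderivative is F(v) = 4*log(v) - exp(-2*v).
Then F(4) - F(1) = (-exp(-8) + 8*log(2)) - (-exp(-2)) = -exp(-8) + exp(-2) + 8*log(2).

-exp(-8) + exp(-2) + 8*log(2)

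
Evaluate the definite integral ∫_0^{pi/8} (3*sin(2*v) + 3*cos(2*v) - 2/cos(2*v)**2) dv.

1/2

An antiderivative is F(v) = 3*sin(2*v)/2 - 3*cos(2*v)/2 - tan(2*v).
Then F(pi/8) - F(0) = (-1) - (-3/2) = 1/2.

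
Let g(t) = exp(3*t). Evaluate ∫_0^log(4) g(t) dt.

Let u = exp(t), so du = exp(t) dt. When t = 0, u = 1; when t = log(4), u = 4.
The integral becomes ∫ u**2 du from 1 to 4, with antiderivative u**3/3.
Back in t: F(t) = exp(3*t)/3.
Then F(log(4)) - F(0) = (64/3) - (1/3) = 21.

21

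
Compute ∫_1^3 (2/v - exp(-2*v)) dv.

(-exp(4) + 1 + 4*exp(6)*log(3))*exp(-6)/2

An antiderivative is F(v) = 2*log(v) + exp(-2*v)/2.
Then F(3) - F(1) = (exp(-6)/2 + 2*log(3)) - (exp(-2)/2) = (-exp(4) + 1 + 4*exp(6)*log(3))*exp(-6)/2.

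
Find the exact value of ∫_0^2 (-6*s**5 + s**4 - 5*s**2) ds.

By the power rule, an antiderivative is F(s) = -s**6 + s**5/5 - 5*s**3/3.
Then F(2) - F(0) = (-1064/15) - (0) = -1064/15.

-1064/15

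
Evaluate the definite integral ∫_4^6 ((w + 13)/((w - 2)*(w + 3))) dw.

Factor the denominator: w**2 + w - 6 = (w + 3)(w - 2).
Partial fractions: (w + 13)/((w - 2)*(w + 3)) = -2/(w + 3) + 3/(w - 2).
An antiderivative is F(w) = 3*log(w - 2) - 2*log(w + 3).
Then F(6) - F(4) = (log(64/81)) - (log(8/49)) = -4*log(3) + 3*log(2) + 2*log(7).

-4*log(3) + 3*log(2) + 2*log(7)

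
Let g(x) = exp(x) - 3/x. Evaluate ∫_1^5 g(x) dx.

-3*log(5) - exp(1) + exp(5)

An antiderivative is F(x) = exp(x) - 3*log(x).
Then F(5) - F(1) = (-3*log(5) + exp(5)) - (exp(1)) = -3*log(5) - exp(1) + exp(5).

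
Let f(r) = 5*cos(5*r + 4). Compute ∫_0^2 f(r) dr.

Let u = 5*r + 4, so du = 5 dr. When r = 0, u = 4; when r = 2, u = 14.
The integral becomes ∫ cos(u) du from 4 to 14, with antiderivative sin(u).
Back in r: F(r) = sin(5*r + 4).
Then F(2) - F(0) = (sin(14)) - (sin(4)) = -sin(4) + sin(14).

-sin(4) + sin(14)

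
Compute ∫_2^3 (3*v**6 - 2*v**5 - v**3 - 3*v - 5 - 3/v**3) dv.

By the power rule, an antiderivative is F(v) = 3*v**7/7 - v**6/3 - v**4/4 - 3*v**2/2 - 5*v + 3/(2*v**2).
Then F(3) - F(2) = (54239/84) - (2335/168) = 35381/56.

35381/56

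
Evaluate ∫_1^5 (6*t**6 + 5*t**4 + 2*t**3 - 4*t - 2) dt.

By the power rule, an antiderivative is F(t) = 6*t**7/7 + t**5 + t**4/2 - 2*t**2 - 2*t.
Then F(5) - F(1) = (984785/14) - (-23/14) = 492404/7.

492404/7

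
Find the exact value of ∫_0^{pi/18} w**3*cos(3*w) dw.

-sqrt(3)/27 - pi/162 + pi**3/34992 + sqrt(3)*pi**2/1944 + 2/27

Integrate by parts 3 times (u = w^3, dv = cos(3*w) dw).
An antiderivative is F(w) = w**3*sin(3*w)/3 + w**2*cos(3*w)/3 - 2*w*sin(3*w)/9 - 2*cos(3*w)/27.
Then F(pi/18) - F(0) = (-sqrt(3)/27 - pi/162 + pi**3/34992 + sqrt(3)*pi**2/1944) - (-2/27) = -sqrt(3)/27 - pi/162 + pi**3/34992 + sqrt(3)*pi**2/1944 + 2/27.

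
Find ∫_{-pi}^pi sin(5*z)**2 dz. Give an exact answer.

Use the identity sin^2(5*z) = (1 - cos(10*z))/2.
An antiderivative is F(z) = z/2 - sin(10*z)/20.
Then F(pi) - F(-pi) = (pi/2) - (-pi/2) = pi.

pi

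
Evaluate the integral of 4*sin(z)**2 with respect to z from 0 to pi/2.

pi

Use the identity sin^2(z) = (1 - cos(2*z))/2.
An antiderivative is F(z) = 2*z - sin(2*z).
Then F(pi/2) - F(0) = (pi) - (0) = pi.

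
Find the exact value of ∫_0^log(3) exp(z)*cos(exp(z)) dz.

-sin(1) + sin(3)

Let u = exp(z), so du = exp(z) dz. When z = 0, u = 1; when z = log(3), u = 3.
The integral becomes ∫ cos(u) du from 1 to 3, with antiderivative sin(u).
Back in z: F(z) = sin(exp(z)).
Then F(log(3)) - F(0) = (sin(3)) - (sin(1)) = -sin(1) + sin(3).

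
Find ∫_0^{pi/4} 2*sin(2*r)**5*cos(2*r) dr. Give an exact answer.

Let u = sin(2*r), so du = 2*cos(2*r) dr. When r = 0, u = 0; when r = pi/4, u = 1.
The integral becomes ∫ u**5 du from 0 to 1, with antiderivative u**6/6.
Back in r: F(r) = sin(2*r)**6/6.
Then F(pi/4) - F(0) = (1/6) - (0) = 1/6.

1/6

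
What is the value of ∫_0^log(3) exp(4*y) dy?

Let u = exp(y), so du = exp(y) dy. When y = 0, u = 1; when y = log(3), u = 3.
The integral becomes ∫ u**3 du from 1 to 3, with antiderivative u**4/4.
Back in y: F(y) = exp(4*y)/4.
Then F(log(3)) - F(0) = (81/4) - (1/4) = 20.

20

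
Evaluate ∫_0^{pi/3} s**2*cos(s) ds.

Integrate by parts twice (u = s^2, dv = cos(s) ds).
An antiderivative is F(s) = s**2*sin(s) + 2*s*cos(s) - 2*sin(s).
Then F(pi/3) - F(0) = (-sqrt(3) + sqrt(3)*pi**2/18 + pi/3) - (0) = -sqrt(3) + sqrt(3)*pi**2/18 + pi/3.

-sqrt(3) + sqrt(3)*pi**2/18 + pi/3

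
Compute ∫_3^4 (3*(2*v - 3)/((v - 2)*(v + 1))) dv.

Factor the denominator: v**2 - v - 2 = (v + 1)(v - 2).
Partial fractions: 3*(2*v - 3)/((v - 2)*(v + 1)) = 5/(v + 1) + 1/(v - 2).
An antiderivative is F(v) = log(v - 2) + 5*log(v + 1).
Then F(4) - F(3) = (log(2) + 5*log(5)) - (10*log(2)) = -9*log(2) + 5*log(5).

-9*log(2) + 5*log(5)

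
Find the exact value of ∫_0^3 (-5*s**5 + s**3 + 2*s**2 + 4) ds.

By the power rule, an antiderivative is F(s) = -5*s**6/6 + s**4/4 + 2*s**3/3 + 4*s.
Then F(3) - F(0) = (-2229/4) - (0) = -2229/4.

-2229/4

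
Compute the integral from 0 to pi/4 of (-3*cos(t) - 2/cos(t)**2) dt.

-3*sqrt(2)/2 - 2

An antiderivative is F(t) = -3*sin(t) - 2*tan(t).
Then F(pi/4) - F(0) = (-3*sqrt(2)/2 - 2) - (0) = -3*sqrt(2)/2 - 2.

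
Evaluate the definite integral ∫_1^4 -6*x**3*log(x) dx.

Integrate by parts once (u = ln x, dv = -6*x**3 dx).
An antiderivative is F(x) = -3*x**4*(4*log(x) - 1)/8.
Then F(4) - F(1) = (96 - 768*log(2)) - (3/8) = 765/8 - 768*log(2).

765/8 - 768*log(2)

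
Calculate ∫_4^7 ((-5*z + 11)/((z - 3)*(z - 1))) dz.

-7*log(2)

Factor the denominator: z**2 - 4*z + 3 = (z - 1)(z - 3).
Partial fractions: (-5*z + 11)/((z - 3)*(z - 1)) = -3/(z - 1) - 2/(z - 3).
An antiderivative is F(z) = -2*log(z - 3) - 3*log(z - 1).
Then F(7) - F(4) = (-7*log(2) - 3*log(3)) - (-log(27)) = -7*log(2).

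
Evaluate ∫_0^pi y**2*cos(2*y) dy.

Integrate by parts twice (u = y^2, dv = cos(2*y) dy).
An antiderivative is F(y) = y**2*sin(2*y)/2 + y*cos(2*y)/2 - sin(2*y)/4.
Then F(pi) - F(0) = (pi/2) - (0) = pi/2.

pi/2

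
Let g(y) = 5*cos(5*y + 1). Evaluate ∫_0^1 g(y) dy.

Let u = 5*y + 1, so du = 5 dy. When y = 0, u = 1; when y = 1, u = 6.
The integral becomes ∫ cos(u) du from 1 to 6, with antiderivative sin(u).
Back in y: F(y) = sin(5*y + 1).
Then F(1) - F(0) = (sin(6)) - (sin(1)) = -sin(1) + sin(6).

-sin(1) + sin(6)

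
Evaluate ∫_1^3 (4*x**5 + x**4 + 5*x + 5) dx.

8456/15

By the power rule, an antiderivative is F(x) = 2*x**6/3 + x**5/5 + 5*x**2/2 + 5*x.
Then F(3) - F(1) = (5721/10) - (251/30) = 8456/15.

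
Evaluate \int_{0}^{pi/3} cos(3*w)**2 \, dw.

Use the identity cos^2(3*w) = (1 + cos(6*w))/2.
An antiderivative is F(w) = w/2 + sin(6*w)/12.
Then F(pi/3) - F(0) = (pi/6) - (0) = pi/6.

pi/6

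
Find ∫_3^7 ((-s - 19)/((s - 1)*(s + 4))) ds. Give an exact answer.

-3*log(7) - 4*log(3) + 3*log(11)

Factor the denominator: s**2 + 3*s - 4 = (s + 4)(s - 1).
Partial fractions: (-s - 19)/((s - 1)*(s + 4)) = 3/(s + 4) - 4/(s - 1).
An antiderivative is F(s) = -4*log(s - 1) + 3*log(s + 4).
Then F(7) - F(3) = (-4*log(3) - 4*log(2) + 3*log(11)) - (-4*log(2) + 3*log(7)) = -3*log(7) - 4*log(3) + 3*log(11).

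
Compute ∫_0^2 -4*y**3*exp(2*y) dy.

-17*exp(4)/2 - 3/2

Integrate by parts 3 times (u = y^3, dv = -4*exp(2*y) dy).
An antiderivative is F(y) = (-4*y**3 + 6*y**2 - 6*y + 3)*exp(2*y)/2.
Then F(2) - F(0) = (-17*exp(4)/2) - (3/2) = -17*exp(4)/2 - 3/2.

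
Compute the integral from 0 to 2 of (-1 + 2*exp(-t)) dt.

-2*exp(-2)

An antiderivative is F(t) = -t - 2*exp(-t).
Then F(2) - F(0) = (-2 - 2*exp(-2)) - (-2) = -2*exp(-2).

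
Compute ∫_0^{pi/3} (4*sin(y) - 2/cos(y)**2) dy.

An antiderivative is F(y) = -4*cos(y) - 2*tan(y).
Then F(pi/3) - F(0) = (-2*sqrt(3) - 2) - (-4) = 2 - 2*sqrt(3).

2 - 2*sqrt(3)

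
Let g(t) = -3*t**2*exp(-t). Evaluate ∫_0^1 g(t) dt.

Integrate by parts twice (u = t^2, dv = -3*exp(-t) dt).
An antiderivative is F(t) = (3*t**2 + 6*t + 6)*exp(-t).
Then F(1) - F(0) = (15*exp(-1)) - (6) = -6 + 15*exp(-1).

-6 + 15*exp(-1)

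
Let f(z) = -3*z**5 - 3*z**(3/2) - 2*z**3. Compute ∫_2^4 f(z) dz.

-10872/5 + 24*sqrt(2)/5

By the power rule, an antiderivative is F(z) = -z**6/2 - 6*z**(5/2)/5 - z**4/2.
Then F(4) - F(2) = (-11072/5) - (-40 - 24*sqrt(2)/5) = -10872/5 + 24*sqrt(2)/5.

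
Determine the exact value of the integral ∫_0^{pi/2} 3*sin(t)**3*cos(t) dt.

3/4

Let u = sin(t), so du = cos(t) dt. When t = 0, u = 0; when t = pi/2, u = 1.
The integral becomes 3·∫ u**3 du from 0 to 1, with antiderivative 3*u**4/4.
Back in t: F(t) = 3*sin(t)**4/4.
Then F(pi/2) - F(0) = (3/4) - (0) = 3/4.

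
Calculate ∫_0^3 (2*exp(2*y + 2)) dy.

Let u = 2*y + 2, so du = 2 dy. When y = 0, u = 2; when y = 3, u = 8.
The integral becomes ∫ exp(u) du from 2 to 8, with antiderivative exp(u).
Back in y: F(y) = exp(2*y + 2).
Then F(3) - F(0) = (exp(8)) - (exp(2)) = -exp(2) + exp(8).

-exp(2) + exp(8)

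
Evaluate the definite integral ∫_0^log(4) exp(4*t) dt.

Let u = exp(t), so du = exp(t) dt. When t = 0, u = 1; when t = log(4), u = 4.
The integral becomes ∫ u**3 du from 1 to 4, with antiderivative u**4/4.
Back in t: F(t) = exp(4*t)/4.
Then F(log(4)) - F(0) = (64) - (1/4) = 255/4.

255/4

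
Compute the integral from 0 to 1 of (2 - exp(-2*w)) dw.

An antiderivative is F(w) = 2*w + exp(-2*w)/2.
Then F(1) - F(0) = (exp(-2)/2 + 2) - (1/2) = exp(-2)/2 + 3/2.

exp(-2)/2 + 3/2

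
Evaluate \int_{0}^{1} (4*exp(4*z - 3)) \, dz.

Let u = 4*z - 3, so du = 4 dz. When z = 0, u = -3; when z = 1, u = 1.
The integral becomes ∫ exp(u) du from -3 to 1, with antiderivative exp(u).
Back in z: F(z) = exp(4*z - 3).
Then F(1) - F(0) = (exp(1)) - (exp(-3)) = -(1 - exp(4))*exp(-3).

-(1 - exp(4))*exp(-3)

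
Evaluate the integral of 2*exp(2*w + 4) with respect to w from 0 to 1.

Let u = 2*w + 4, so du = 2 dw. When w = 0, u = 4; when w = 1, u = 6.
The integral becomes ∫ exp(u) du from 4 to 6, with antiderivative exp(u).
Back in w: F(w) = exp(2*w + 4).
Then F(1) - F(0) = (exp(6)) - (exp(4)) = -exp(4) + exp(6).

-exp(4) + exp(6)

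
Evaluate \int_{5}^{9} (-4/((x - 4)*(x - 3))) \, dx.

-4*log(5) + 4*log(3)

Factor the denominator: x**2 - 7*x + 12 = (x - 3)(x - 4).
Partial fractions: -4/((x - 4)*(x - 3)) = 4/(x - 3) - 4/(x - 4).
An antiderivative is F(x) = -4*log(x - 4) + 4*log(x - 3).
Then F(9) - F(5) = (-4*log(5) + 4*log(2) + 4*log(3)) - (log(16)) = -4*log(5) + 4*log(3).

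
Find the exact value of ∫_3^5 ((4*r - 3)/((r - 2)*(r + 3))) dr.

log(64/9)

Factor the denominator: r**2 + r - 6 = (r + 3)(r - 2).
Partial fractions: (4*r - 3)/((r - 2)*(r + 3)) = 3/(r + 3) + 1/(r - 2).
An antiderivative is F(r) = log(r - 2) + 3*log(r + 3).
Then F(5) - F(3) = (log(3) + 9*log(2)) - (3*log(2) + 3*log(3)) = log(64/9).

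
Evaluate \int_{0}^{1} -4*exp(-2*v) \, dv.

-2 + 2*exp(-2)

An antiderivative is F(v) = 2*exp(-2*v).
Then F(1) - F(0) = (2*exp(-2)) - (2) = -2 + 2*exp(-2).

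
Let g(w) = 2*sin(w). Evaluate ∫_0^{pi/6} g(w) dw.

2 - sqrt(3)

An antiderivative is F(w) = -2*cos(w).
Then F(pi/6) - F(0) = (-sqrt(3)) - (-2) = 2 - sqrt(3).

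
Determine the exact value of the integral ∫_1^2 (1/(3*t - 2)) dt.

An antiderivative is F(t) = log(3*t - 2)/3.
Then F(2) - F(1) = (2*log(2)/3) - (0) = 2*log(2)/3.

2*log(2)/3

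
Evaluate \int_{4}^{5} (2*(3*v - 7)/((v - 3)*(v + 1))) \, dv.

Factor the denominator: v**2 - 2*v - 3 = (v + 1)(v - 3).
Partial fractions: 2*(3*v - 7)/((v - 3)*(v + 1)) = 5/(v + 1) + 1/(v - 3).
An antiderivative is F(v) = log(v - 3) + 5*log(v + 1).
Then F(5) - F(4) = (6*log(2) + 5*log(3)) - (5*log(5)) = -5*log(5) + 6*log(2) + 5*log(3).

-5*log(5) + 6*log(2) + 5*log(3)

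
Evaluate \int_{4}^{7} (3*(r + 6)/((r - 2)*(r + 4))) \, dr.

Factor the denominator: r**2 + 2*r - 8 = (r + 4)(r - 2).
Partial fractions: 3*(r + 6)/((r - 2)*(r + 4)) = -1/(r + 4) + 4/(r - 2).
An antiderivative is F(r) = 4*log(r - 2) - log(r + 4).
Then F(7) - F(4) = (-log(11) + 4*log(5)) - (log(2)) = -log(11) - log(2) + 4*log(5).

-log(11) - log(2) + 4*log(5)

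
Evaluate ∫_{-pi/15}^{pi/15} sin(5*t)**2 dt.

-sqrt(3)/20 + pi/15

Use the identity sin^2(5*t) = (1 - cos(10*t))/2.
An antiderivative is F(t) = t/2 - sin(10*t)/20.
Then F(pi/15) - F(-pi/15) = (-sqrt(3)/40 + pi/30) - (-pi/30 + sqrt(3)/40) = -sqrt(3)/20 + pi/15.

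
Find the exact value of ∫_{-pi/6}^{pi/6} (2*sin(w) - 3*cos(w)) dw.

-3

An antiderivative is F(w) = -3*sin(w) - 2*cos(w).
Then F(pi/6) - F(-pi/6) = (-sqrt(3) - 3/2) - (3/2 - sqrt(3)) = -3.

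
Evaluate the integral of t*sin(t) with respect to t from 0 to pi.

pi

Integrate by parts once (u = t, dv = sin(t) dt).
An antiderivative is F(t) = -t*cos(t) + sin(t).
Then F(pi) - F(0) = (pi) - (0) = pi.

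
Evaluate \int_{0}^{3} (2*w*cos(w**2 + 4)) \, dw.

sin(13) - sin(4)

Let u = w**2 + 4, so du = 2*w dw. When w = 0, u = 4; when w = 3, u = 13.
The integral becomes ∫ cos(u) du from 4 to 13, with antiderivative sin(u).
Back in w: F(w) = sin(w**2 + 4).
Then F(3) - F(0) = (sin(13)) - (sin(4)) = sin(13) - sin(4).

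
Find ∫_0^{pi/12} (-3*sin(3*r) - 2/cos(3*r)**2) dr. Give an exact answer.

An antiderivative is F(r) = cos(3*r) - 2*tan(3*r)/3.
Then F(pi/12) - F(0) = (-2/3 + sqrt(2)/2) - (1) = -5/3 + sqrt(2)/2.

-5/3 + sqrt(2)/2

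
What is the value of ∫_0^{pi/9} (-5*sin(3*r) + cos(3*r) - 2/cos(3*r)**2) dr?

An antiderivative is F(r) = sin(3*r)/3 + 5*cos(3*r)/3 - 2*tan(3*r)/3.
Then F(pi/9) - F(0) = (5/6 - sqrt(3)/2) - (5/3) = -sqrt(3)/2 - 5/6.

-sqrt(3)/2 - 5/6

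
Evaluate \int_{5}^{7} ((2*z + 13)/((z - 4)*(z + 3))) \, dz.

Factor the denominator: z**2 - z - 12 = (z + 3)(z - 4).
Partial fractions: (2*z + 13)/((z - 4)*(z + 3)) = -1/(z + 3) + 3/(z - 4).
An antiderivative is F(z) = 3*log(z - 4) - log(z + 3).
Then F(7) - F(5) = (log(27/10)) - (-log(8)) = -log(5) + 2*log(2) + 3*log(3).

-log(5) + 2*log(2) + 3*log(3)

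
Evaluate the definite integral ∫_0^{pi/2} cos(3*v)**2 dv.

Use the identity cos^2(3*v) = (1 + cos(6*v))/2.
An antiderivative is F(v) = v/2 + sin(6*v)/12.
Then F(pi/2) - F(0) = (pi/4) - (0) = pi/4.

pi/4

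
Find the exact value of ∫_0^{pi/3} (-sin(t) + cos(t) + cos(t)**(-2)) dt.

-1/2 + 3*sqrt(3)/2

An antiderivative is F(t) = sin(t) + cos(t) + tan(t).
Then F(pi/3) - F(0) = (1/2 + 3*sqrt(3)/2) - (1) = -1/2 + 3*sqrt(3)/2.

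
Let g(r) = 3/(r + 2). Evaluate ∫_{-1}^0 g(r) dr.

An antiderivative is F(r) = 3*log(r + 2).
Then F(0) - F(-1) = (log(8)) - (0) = log(8).

log(8)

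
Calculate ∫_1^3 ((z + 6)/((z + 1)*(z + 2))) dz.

-4*log(5) + 5*log(2) + 4*log(3)

Factor the denominator: z**2 + 3*z + 2 = (z + 2)(z + 1).
Partial fractions: (z + 6)/((z + 1)*(z + 2)) = -4/(z + 2) + 5/(z + 1).
An antiderivative is F(z) = 5*log(z + 1) - 4*log(z + 2).
Then F(3) - F(1) = (-4*log(5) + 10*log(2)) - (log(32/81)) = -4*log(5) + 5*log(2) + 4*log(3).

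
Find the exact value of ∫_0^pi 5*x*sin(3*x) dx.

Integrate by parts once (u = x, dv = 5*sin(3*x) dx).
An antiderivative is F(x) = -5*x*cos(3*x)/3 + 5*sin(3*x)/9.
Then F(pi) - F(0) = (5*pi/3) - (0) = 5*pi/3.

5*pi/3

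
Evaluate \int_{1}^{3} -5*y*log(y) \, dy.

10 - 45*log(3)/2

Integrate by parts once (u = ln y, dv = -5*y dy).
An antiderivative is F(y) = -5*y**2*(2*log(y) - 1)/4.
Then F(3) - F(1) = (45/4 - 45*log(3)/2) - (5/4) = 10 - 45*log(3)/2.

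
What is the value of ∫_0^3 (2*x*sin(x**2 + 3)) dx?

Let u = x**2 + 3, so du = 2*x dx. When x = 0, u = 3; when x = 3, u = 12.
The integral becomes ∫ sin(u) du from 3 to 12, with antiderivative -cos(u).
Back in x: F(x) = -cos(x**2 + 3).
Then F(3) - F(0) = (-cos(12)) - (-cos(3)) = cos(3) - cos(12).

cos(3) - cos(12)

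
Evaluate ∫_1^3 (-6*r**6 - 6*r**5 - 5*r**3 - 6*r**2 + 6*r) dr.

By the power rule, an antiderivative is F(r) = -6*r**7/7 - r**6 - 5*r**4/4 - 2*r**3 + 3*r**2.
Then F(3) - F(1) = (-76491/28) - (-59/28) = -19108/7.

-19108/7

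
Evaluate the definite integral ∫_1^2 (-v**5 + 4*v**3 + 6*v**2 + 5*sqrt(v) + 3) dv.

20*sqrt(2)/3 + 109/6

By the power rule, an antiderivative is F(v) = -v**6/6 + v**4 + 10*v**(3/2)/3 + 2*v**3 + 3*v.
Then F(2) - F(1) = (20*sqrt(2)/3 + 82/3) - (55/6) = 20*sqrt(2)/3 + 109/6.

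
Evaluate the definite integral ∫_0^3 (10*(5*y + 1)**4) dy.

Let u = 5*y + 1, so du = 5 dy. When y = 0, u = 1; when y = 3, u = 16.
The integral becomes 2·∫ u**4 du from 1 to 16, with antiderivative 2*u**5/5.
Back in y: F(y) = 2*(5*y + 1)**5/5.
Then F(3) - F(0) = (2097152/5) - (2/5) = 419430.

419430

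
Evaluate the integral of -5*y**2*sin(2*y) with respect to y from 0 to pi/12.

Integrate by parts twice (u = y^2, dv = -5*sin(2*y) dy).
An antiderivative is F(y) = 5*y**2*cos(2*y)/2 - 5*y*sin(2*y)/2 - 5*cos(2*y)/4.
Then F(pi/12) - F(0) = (-5*sqrt(3)/8 - 5*pi/48 + 5*sqrt(3)*pi**2/576) - (-5/4) = -5*sqrt(3)/8 - 5*pi/48 + 5*sqrt(3)*pi**2/576 + 5/4.

-5*sqrt(3)/8 - 5*pi/48 + 5*sqrt(3)*pi**2/576 + 5/4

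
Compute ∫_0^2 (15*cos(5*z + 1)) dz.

Let u = 5*z + 1, so du = 5 dz. When z = 0, u = 1; when z = 2, u = 11.
The integral becomes 3·∫ cos(u) du from 1 to 11, with antiderivative 3*sin(u).
Back in z: F(z) = 3*sin(5*z + 1).
Then F(2) - F(0) = (3*sin(11)) - (3*sin(1)) = 3*sin(11) - 3*sin(1).

3*sin(11) - 3*sin(1)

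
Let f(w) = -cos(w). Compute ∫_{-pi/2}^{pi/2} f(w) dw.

An antiderivative is F(w) = -sin(w).
Then F(pi/2) - F(-pi/2) = (-1) - (1) = -2.

-2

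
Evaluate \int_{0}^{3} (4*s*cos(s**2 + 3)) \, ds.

2*sin(12) - 2*sin(3)

Let u = s**2 + 3, so du = 2*s ds. When s = 0, u = 3; when s = 3, u = 12.
The integral becomes 2·∫ cos(u) du from 3 to 12, with antiderivative 2*sin(u).
Back in s: F(s) = 2*sin(s**2 + 3).
Then F(3) - F(0) = (2*sin(12)) - (2*sin(3)) = 2*sin(12) - 2*sin(3).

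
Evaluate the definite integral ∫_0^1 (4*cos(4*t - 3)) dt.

Let u = 4*t - 3, so du = 4 dt. When t = 0, u = -3; when t = 1, u = 1.
The integral becomes ∫ cos(u) du from -3 to 1, with antiderivative sin(u).
Back in t: F(t) = sin(4*t - 3).
Then F(1) - F(0) = (sin(1)) - (-sin(3)) = sin(3) + sin(1).

sin(3) + sin(1)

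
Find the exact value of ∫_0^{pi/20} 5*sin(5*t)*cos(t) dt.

Use the identity sin(5*t)cos(t) = [sin(6*t) + sin(4*t)]/2.
An antiderivative is F(t) = -5*cos(4*t)/8 - 5*cos(6*t)/12.
Then F(pi/20) - F(0) = (-5*sqrt(5)/32 - 5*sqrt(10 - 2*sqrt(5))/48 - 5/32) - (-25/24) = -5*sqrt(5)/32 - 5*sqrt(10 - 2*sqrt(5))/48 + 85/96.

-5*sqrt(5)/32 - 5*sqrt(10 - 2*sqrt(5))/48 + 85/96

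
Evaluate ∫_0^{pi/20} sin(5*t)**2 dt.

-1/20 + pi/40

Use the identity sin^2(5*t) = (1 - cos(10*t))/2.
An antiderivative is F(t) = t/2 - sin(10*t)/20.
Then F(pi/20) - F(0) = (-1/20 + pi/40) - (0) = -1/20 + pi/40.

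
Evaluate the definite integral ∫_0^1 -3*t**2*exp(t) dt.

Integrate by parts twice (u = t^2, dv = -3*exp(t) dt).
An antiderivative is F(t) = (-3*t**2 + 6*t - 6)*exp(t).
Then F(1) - F(0) = (-3*E) - (-6) = 6 - 3*E.

6 - 3*E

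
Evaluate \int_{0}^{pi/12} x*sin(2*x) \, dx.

-sqrt(3)*pi/48 + 1/8

Integrate by parts once (u = x, dv = sin(2*x) dx).
An antiderivative is F(x) = -x*cos(2*x)/2 + sin(2*x)/4.
Then F(pi/12) - F(0) = (-sqrt(3)*pi/48 + 1/8) - (0) = -sqrt(3)*pi/48 + 1/8.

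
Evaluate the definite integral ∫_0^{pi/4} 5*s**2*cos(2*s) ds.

Integrate by parts twice (u = s^2, dv = 5*cos(2*s) ds).
An antiderivative is F(s) = 5*s**2*sin(2*s)/2 + 5*s*cos(2*s)/2 - 5*sin(2*s)/4.
Then F(pi/4) - F(0) = (-5/4 + 5*pi**2/32) - (0) = -5/4 + 5*pi**2/32.

-5/4 + 5*pi**2/32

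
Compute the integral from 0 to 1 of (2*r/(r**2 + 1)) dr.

log(2)

Let u = r**2 + 1, so du = 2*r dr. When r = 0, u = 1; when r = 1, u = 2.
The integral becomes ∫ 1/u du from 1 to 2, with antiderivative log(u).
Back in r: F(r) = log(r**2 + 1).
Then F(1) - F(0) = (log(2)) - (0) = log(2).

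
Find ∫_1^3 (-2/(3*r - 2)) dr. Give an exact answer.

An antiderivative is F(r) = -2*log(3*r - 2)/3.
Then F(3) - F(1) = (-2*log(7)/3) - (0) = -2*log(7)/3.

-2*log(7)/3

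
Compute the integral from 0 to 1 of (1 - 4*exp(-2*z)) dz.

An antiderivative is F(z) = z + 2*exp(-2*z).
Then F(1) - F(0) = (2*exp(-2) + 1) - (2) = -1 + 2*exp(-2).

-1 + 2*exp(-2)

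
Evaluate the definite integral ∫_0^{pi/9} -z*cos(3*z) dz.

Integrate by parts once (u = z, dv = -cos(3*z) dz).
An antiderivative is F(z) = -z*sin(3*z)/3 - cos(3*z)/9.
Then F(pi/9) - F(0) = (-sqrt(3)*pi/54 - 1/18) - (-1/9) = -sqrt(3)*pi/54 + 1/18.

-sqrt(3)*pi/54 + 1/18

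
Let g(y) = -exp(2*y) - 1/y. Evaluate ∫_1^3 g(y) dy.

An antiderivative is F(y) = -exp(2*y)/2 - log(y).
Then F(3) - F(1) = (-exp(6)/2 - log(3)) - (-exp(2)/2) = -exp(6)/2 - log(3) + exp(2)/2.

-exp(6)/2 - log(3) + exp(2)/2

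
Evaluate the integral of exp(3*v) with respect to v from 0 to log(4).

Let u = exp(v), so du = exp(v) dv. When v = 0, u = 1; when v = log(4), u = 4.
The integral becomes ∫ u**2 du from 1 to 4, with antiderivative u**3/3.
Back in v: F(v) = exp(3*v)/3.
Then F(log(4)) - F(0) = (64/3) - (1/3) = 21.

21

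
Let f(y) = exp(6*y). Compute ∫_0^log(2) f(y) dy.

21/2

Let u = exp(y), so du = exp(y) dy. When y = 0, u = 1; when y = log(2), u = 2.
The integral becomes ∫ u**5 du from 1 to 2, with antiderivative u**6/6.
Back in y: F(y) = exp(6*y)/6.
Then F(log(2)) - F(0) = (32/3) - (1/6) = 21/2.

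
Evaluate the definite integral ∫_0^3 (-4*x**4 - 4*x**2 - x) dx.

By the power rule, an antiderivative is F(x) = -4*x**5/5 - 4*x**3/3 - x**2/2.
Then F(3) - F(0) = (-2349/10) - (0) = -2349/10.

-2349/10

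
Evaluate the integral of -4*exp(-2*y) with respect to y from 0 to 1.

-2 + 2*exp(-2)

An antiderivative is F(y) = 2*exp(-2*y).
Then F(1) - F(0) = (2*exp(-2)) - (2) = -2 + 2*exp(-2).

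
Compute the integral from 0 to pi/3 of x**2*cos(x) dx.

-sqrt(3) + sqrt(3)*pi**2/18 + pi/3

Integrate by parts twice (u = x^2, dv = cos(x) dx).
An antiderivative is F(x) = x**2*sin(x) + 2*x*cos(x) - 2*sin(x).
Then F(pi/3) - F(0) = (-sqrt(3) + sqrt(3)*pi**2/18 + pi/3) - (0) = -sqrt(3) + sqrt(3)*pi**2/18 + pi/3.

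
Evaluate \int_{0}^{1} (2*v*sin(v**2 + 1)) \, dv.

-cos(2) + cos(1)

Let u = v**2 + 1, so du = 2*v dv. When v = 0, u = 1; when v = 1, u = 2.
The integral becomes ∫ sin(u) du from 1 to 2, with antiderivative -cos(u).
Back in v: F(v) = -cos(v**2 + 1).
Then F(1) - F(0) = (-cos(2)) - (-cos(1)) = -cos(2) + cos(1).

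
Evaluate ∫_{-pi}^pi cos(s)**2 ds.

Use the identity cos^2(s) = (1 + cos(2*s))/2.
An antiderivative is F(s) = s/2 + sin(2*s)/4.
Then F(pi) - F(-pi) = (pi/2) - (-pi/2) = pi.

pi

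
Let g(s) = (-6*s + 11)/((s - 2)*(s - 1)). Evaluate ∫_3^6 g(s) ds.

-5*log(5) + 3*log(2)

Factor the denominator: s**2 - 3*s + 2 = (s - 1)(s - 2).
Partial fractions: (-6*s + 11)/((s - 2)*(s - 1)) = -5/(s - 1) - 1/(s - 2).
An antiderivative is F(s) = -log(s - 2) - 5*log(s - 1).
Then F(6) - F(3) = (-5*log(5) - 2*log(2)) - (-log(32)) = -5*log(5) + 3*log(2).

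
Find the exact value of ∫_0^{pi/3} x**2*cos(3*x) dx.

Integrate by parts twice (u = x^2, dv = cos(3*x) dx).
An antiderivative is F(x) = x**2*sin(3*x)/3 + 2*x*cos(3*x)/9 - 2*sin(3*x)/27.
Then F(pi/3) - F(0) = (-2*pi/27) - (0) = -2*pi/27.

-2*pi/27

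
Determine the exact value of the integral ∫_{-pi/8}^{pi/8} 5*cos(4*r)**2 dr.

5*pi/8

Use the identity cos^2(4*r) = (1 + cos(8*r))/2.
An antiderivative is F(r) = 5*r/2 + 5*sin(8*r)/16.
Then F(pi/8) - F(-pi/8) = (5*pi/16) - (-5*pi/16) = 5*pi/8.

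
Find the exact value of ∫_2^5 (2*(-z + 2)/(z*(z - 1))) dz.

-4*log(5) + 8*log(2)

Factor the denominator: z**2 - z = z(z - 1).
Partial fractions: 2*(-z + 2)/(z*(z - 1)) = -4/z + 2/(z - 1).
An antiderivative is F(z) = -4*log(z) + 2*log(z - 1).
Then F(5) - F(2) = (-4*log(5) + 4*log(2)) - (-log(16)) = -4*log(5) + 8*log(2).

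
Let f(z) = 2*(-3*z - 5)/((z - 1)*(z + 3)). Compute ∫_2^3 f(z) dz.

Factor the denominator: z**2 + 2*z - 3 = (z + 3)(z - 1).
Partial fractions: 2*(-3*z - 5)/((z - 1)*(z + 3)) = -2/(z + 3) - 4/(z - 1).
An antiderivative is F(z) = -4*log(z - 1) - 2*log(z + 3).
Then F(3) - F(2) = (-6*log(2) - 2*log(3)) - (-log(25)) = -6*log(2) - 2*log(3) + 2*log(5).

-6*log(2) - 2*log(3) + 2*log(5)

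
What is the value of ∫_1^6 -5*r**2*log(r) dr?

-360*log(3) - 360*log(2) + 1075/9

Integrate by parts once (u = ln r, dv = -5*r**2 dr).
An antiderivative is F(r) = -5*r**3*(3*log(r) - 1)/9.
Then F(6) - F(1) = (-360*log(3) - 360*log(2) + 120) - (5/9) = -360*log(3) - 360*log(2) + 1075/9.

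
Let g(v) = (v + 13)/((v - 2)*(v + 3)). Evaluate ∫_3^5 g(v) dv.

Factor the denominator: v**2 + v - 6 = (v + 3)(v - 2).
Partial fractions: (v + 13)/((v - 2)*(v + 3)) = -2/(v + 3) + 3/(v - 2).
An antiderivative is F(v) = 3*log(v - 2) - 2*log(v + 3).
Then F(5) - F(3) = (log(27/64)) - (-log(36)) = -4*log(2) + 5*log(3).

-4*log(2) + 5*log(3)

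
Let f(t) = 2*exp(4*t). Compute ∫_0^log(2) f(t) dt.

Let u = exp(t), so du = exp(t) dt. When t = 0, u = 1; when t = log(2), u = 2.
The integral becomes 2·∫ u**3 du from 1 to 2, with antiderivative u**4/2.
Back in t: F(t) = exp(4*t)/2.
Then F(log(2)) - F(0) = (8) - (1/2) = 15/2.

15/2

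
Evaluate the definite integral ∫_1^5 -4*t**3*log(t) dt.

156 - 625*log(5)

Integrate by parts once (u = ln t, dv = -4*t**3 dt).
An antiderivative is F(t) = -t**4*(4*log(t) - 1)/4.
Then F(5) - F(1) = (625/4 - 625*log(5)) - (1/4) = 156 - 625*log(5).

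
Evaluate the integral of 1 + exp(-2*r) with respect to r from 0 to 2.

5/2 - exp(-4)/2

An antiderivative is F(r) = r - exp(-2*r)/2.
Then F(2) - F(0) = (2 - exp(-4)/2) - (-1/2) = 5/2 - exp(-4)/2.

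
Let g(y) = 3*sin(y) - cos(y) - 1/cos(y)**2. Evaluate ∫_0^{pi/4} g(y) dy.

An antiderivative is F(y) = -sin(y) - 3*cos(y) - tan(y).
Then F(pi/4) - F(0) = (-2*sqrt(2) - 1) - (-3) = 2 - 2*sqrt(2).

2 - 2*sqrt(2)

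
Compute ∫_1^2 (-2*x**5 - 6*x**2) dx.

-35

By the power rule, an antiderivative is F(x) = -x**6/3 - 2*x**3.
Then F(2) - F(1) = (-112/3) - (-7/3) = -35.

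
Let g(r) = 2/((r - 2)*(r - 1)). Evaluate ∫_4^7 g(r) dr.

log(25/16)

Factor the denominator: r**2 - 3*r + 2 = (r - 1)(r - 2).
Partial fractions: 2/((r - 2)*(r - 1)) = -2/(r - 1) + 2/(r - 2).
An antiderivative is F(r) = 2*log(r - 2) - 2*log(r - 1).
Then F(7) - F(4) = (log(25/36)) - (log(4/9)) = log(25/16).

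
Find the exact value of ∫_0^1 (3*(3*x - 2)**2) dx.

3

Let u = 3*x - 2, so du = 3 dx. When x = 0, u = -2; when x = 1, u = 1.
The integral becomes ∫ u**2 du from -2 to 1, with antiderivative u**3/3.
Back in x: F(x) = (3*x - 2)**3/3.
Then F(1) - F(0) = (1/3) - (-8/3) = 3.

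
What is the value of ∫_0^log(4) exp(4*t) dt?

255/4

Let u = exp(t), so du = exp(t) dt. When t = 0, u = 1; when t = log(4), u = 4.
The integral becomes ∫ u**3 du from 1 to 4, with antiderivative u**4/4.
Back in t: F(t) = exp(4*t)/4.
Then F(log(4)) - F(0) = (64) - (1/4) = 255/4.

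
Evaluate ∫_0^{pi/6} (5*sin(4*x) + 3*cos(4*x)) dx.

An antiderivative is F(x) = 3*sin(4*x)/4 - 5*cos(4*x)/4.
Then F(pi/6) - F(0) = (5/8 + 3*sqrt(3)/8) - (-5/4) = 3*sqrt(3)/8 + 15/8.

3*sqrt(3)/8 + 15/8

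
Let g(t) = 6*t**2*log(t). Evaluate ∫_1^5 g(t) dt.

Integrate by parts once (u = ln t, dv = 6*t**2 dt).
An antiderivative is F(t) = 2*t**3*(3*log(t) - 1)/3.
Then F(5) - F(1) = (-250/3 + 250*log(5)) - (-2/3) = -248/3 + 250*log(5).

-248/3 + 250*log(5)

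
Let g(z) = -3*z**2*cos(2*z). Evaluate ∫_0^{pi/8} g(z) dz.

3*sqrt(2)*(-8*pi - pi**2 + 32)/256

Integrate by parts twice (u = z^2, dv = -3*cos(2*z) dz).
An antiderivative is F(z) = -3*z**2*sin(2*z)/2 - 3*z*cos(2*z)/2 + 3*sin(2*z)/4.
Then F(pi/8) - F(0) = (3*sqrt(2)*(-8*pi - pi**2 + 32)/256) - (0) = 3*sqrt(2)*(-8*pi - pi**2 + 32)/256.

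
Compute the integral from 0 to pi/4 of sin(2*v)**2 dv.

pi/8

Use the identity sin^2(2*v) = (1 - cos(4*v))/2.
An antiderivative is F(v) = v/2 - sin(4*v)/8.
Then F(pi/4) - F(0) = (pi/8) - (0) = pi/8.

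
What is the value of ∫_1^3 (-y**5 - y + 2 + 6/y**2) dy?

-352/3

By the power rule, an antiderivative is F(y) = -y**6/6 - y**2/2 + 2*y - 6/y.
Then F(3) - F(1) = (-122) - (-14/3) = -352/3.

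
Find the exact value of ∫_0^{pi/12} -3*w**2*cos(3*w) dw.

sqrt(2)*(-8*pi - pi**2 + 32)/288

Integrate by parts twice (u = w^2, dv = -3*cos(3*w) dw).
An antiderivative is F(w) = -w**2*sin(3*w) - 2*w*cos(3*w)/3 + 2*sin(3*w)/9.
Then F(pi/12) - F(0) = (sqrt(2)*(-8*pi - pi**2 + 32)/288) - (0) = sqrt(2)*(-8*pi - pi**2 + 32)/288.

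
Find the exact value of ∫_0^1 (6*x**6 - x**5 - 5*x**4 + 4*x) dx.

By the power rule, an antiderivative is F(x) = 6*x**7/7 - x**6/6 - x**5 + 2*x**2.
Then F(1) - F(0) = (71/42) - (0) = 71/42.

71/42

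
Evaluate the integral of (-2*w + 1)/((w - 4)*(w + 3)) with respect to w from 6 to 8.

Factor the denominator: w**2 - w - 12 = (w + 3)(w - 4).
Partial fractions: (-2*w + 1)/((w - 4)*(w + 3)) = -1/(w + 3) - 1/(w - 4).
An antiderivative is F(w) = -log(w - 4) - log(w + 3).
Then F(8) - F(6) = (-log(44)) - (-log(18)) = log(9/22).

log(9/22)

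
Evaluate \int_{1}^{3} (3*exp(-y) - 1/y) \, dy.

An antiderivative is F(y) = -log(y) - 3*exp(-y).
Then F(3) - F(1) = (-log(3) - 3*exp(-3)) - (-3*exp(-1)) = -log(3) - 3*exp(-3) + 3*exp(-1).

-log(3) - 3*exp(-3) + 3*exp(-1)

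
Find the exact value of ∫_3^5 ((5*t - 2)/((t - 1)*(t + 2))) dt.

Factor the denominator: t**2 + t - 2 = (t + 2)(t - 1).
Partial fractions: (5*t - 2)/((t - 1)*(t + 2)) = 4/(t + 2) + 1/(t - 1).
An antiderivative is F(t) = log(t - 1) + 4*log(t + 2).
Then F(5) - F(3) = (2*log(2) + 4*log(7)) - (log(2) + 4*log(5)) = -4*log(5) + log(2) + 4*log(7).

-4*log(5) + log(2) + 4*log(7)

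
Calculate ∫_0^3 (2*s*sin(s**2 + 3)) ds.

Let u = s**2 + 3, so du = 2*s ds. When s = 0, u = 3; when s = 3, u = 12.
The integral becomes ∫ sin(u) du from 3 to 12, with antiderivative -cos(u).
Back in s: F(s) = -cos(s**2 + 3).
Then F(3) - F(0) = (-cos(12)) - (-cos(3)) = cos(3) - cos(12).

cos(3) - cos(12)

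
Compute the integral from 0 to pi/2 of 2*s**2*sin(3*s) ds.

-2*pi/9 - 4/27

Integrate by parts twice (u = s^2, dv = 2*sin(3*s) ds).
An antiderivative is F(s) = -2*s**2*cos(3*s)/3 + 4*s*sin(3*s)/9 + 4*cos(3*s)/27.
Then F(pi/2) - F(0) = (-2*pi/9) - (4/27) = -2*pi/9 - 4/27.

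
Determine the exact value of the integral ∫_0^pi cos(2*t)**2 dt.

Use the identity cos^2(2*t) = (1 + cos(4*t))/2.
An antiderivative is F(t) = t/2 + sin(4*t)/8.
Then F(pi) - F(0) = (pi/2) - (0) = pi/2.

pi/2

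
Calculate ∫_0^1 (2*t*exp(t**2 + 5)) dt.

-exp(5) + exp(6)

Let u = t**2 + 5, so du = 2*t dt. When t = 0, u = 5; when t = 1, u = 6.
The integral becomes ∫ exp(u) du from 5 to 6, with antiderivative exp(u).
Back in t: F(t) = exp(t**2 + 5).
Then F(1) - F(0) = (exp(6)) - (exp(5)) = -exp(5) + exp(6).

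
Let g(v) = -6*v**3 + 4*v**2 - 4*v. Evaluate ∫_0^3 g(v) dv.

-207/2

By the power rule, an antiderivative is F(v) = -3*v**4/2 + 4*v**3/3 - 2*v**2.
Then F(3) - F(0) = (-207/2) - (0) = -207/2.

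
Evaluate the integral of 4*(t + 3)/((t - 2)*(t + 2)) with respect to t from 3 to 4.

log(80/3)

Factor the denominator: t**2 - 4 = (t + 2)(t - 2).
Partial fractions: 4*(t + 3)/((t - 2)*(t + 2)) = -1/(t + 2) + 5/(t - 2).
An antiderivative is F(t) = 5*log(t - 2) - log(t + 2).
Then F(4) - F(3) = (log(16/3)) - (-log(5)) = log(80/3).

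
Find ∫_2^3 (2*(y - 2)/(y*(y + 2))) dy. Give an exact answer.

Factor the denominator: y**2 + 2*y = (y + 2)y.
Partial fractions: 2*(y - 2)/(y*(y + 2)) = 4/(y + 2) - 2/y.
An antiderivative is F(y) = -2*log(y) + 4*log(y + 2).
Then F(3) - F(2) = (-2*log(3) + 4*log(5)) - (log(64)) = -6*log(2) - 2*log(3) + 4*log(5).

-6*log(2) - 2*log(3) + 4*log(5)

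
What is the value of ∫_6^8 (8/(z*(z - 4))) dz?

Factor the denominator: z**2 - 4*z = z(z - 4).
Partial fractions: 8/(z*(z - 4)) = -2/z + 2/(z - 4).
An antiderivative is F(z) = -2*log(z) + 2*log(z - 4).
Then F(8) - F(6) = (-log(4)) - (-log(9)) = log(9/4).

log(9/4)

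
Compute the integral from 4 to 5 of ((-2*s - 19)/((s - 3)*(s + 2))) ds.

Factor the denominator: s**2 - s - 6 = (s + 2)(s - 3).
Partial fractions: (-2*s - 19)/((s - 3)*(s + 2)) = 3/(s + 2) - 5/(s - 3).
An antiderivative is F(s) = -5*log(s - 3) + 3*log(s + 2).
Then F(5) - F(4) = (-5*log(2) + 3*log(7)) - (3*log(2) + 3*log(3)) = -8*log(2) - 3*log(3) + 3*log(7).

-8*log(2) - 3*log(3) + 3*log(7)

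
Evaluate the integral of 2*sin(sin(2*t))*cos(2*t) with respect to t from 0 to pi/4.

1 - cos(1)

Let u = sin(2*t), so du = 2*cos(2*t) dt. When t = 0, u = 0; when t = pi/4, u = 1.
The integral becomes ∫ sin(u) du from 0 to 1, with antiderivative -cos(u).
Back in t: F(t) = -cos(sin(2*t)).
Then F(pi/4) - F(0) = (-cos(1)) - (-1) = 1 - cos(1).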